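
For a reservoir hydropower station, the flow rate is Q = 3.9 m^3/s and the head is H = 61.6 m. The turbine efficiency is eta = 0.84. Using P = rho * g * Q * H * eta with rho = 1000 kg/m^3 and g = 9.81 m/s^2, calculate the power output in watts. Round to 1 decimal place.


Apply the hydropower formula P = rho * g * Q * H * eta
rho * g = 1000 * 9.81 = 9810.0
P = 9810.0 * 3.9 * 61.6 * 0.84
P = 1979673.7 W

1979673.7


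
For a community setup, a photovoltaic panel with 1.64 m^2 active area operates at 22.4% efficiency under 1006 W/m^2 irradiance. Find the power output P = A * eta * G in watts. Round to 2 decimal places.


Use the solar power formula P = A * eta * G.
Given: A = 1.64 m^2, eta = 0.224, G = 1006 W/m^2
P = 1.64 * 0.224 * 1006
P = 369.56 W

369.56


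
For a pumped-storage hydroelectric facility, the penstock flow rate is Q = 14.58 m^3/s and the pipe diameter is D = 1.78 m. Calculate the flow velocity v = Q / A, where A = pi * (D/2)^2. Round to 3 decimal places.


Compute pipe cross-sectional area:
  A = pi * (D/2)^2 = pi * (1.78/2)^2 = 2.4885 m^2
Calculate velocity:
  v = Q / A = 14.58 / 2.4885
  v = 5.859 m/s

5.859


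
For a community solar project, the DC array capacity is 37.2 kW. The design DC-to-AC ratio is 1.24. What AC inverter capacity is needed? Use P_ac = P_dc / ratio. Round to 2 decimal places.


The inverter AC capacity is determined by the DC/AC ratio.
Given: P_dc = 37.2 kW, DC/AC ratio = 1.24
P_ac = P_dc / ratio = 37.2 / 1.24
P_ac = 30.00 kW

30.00


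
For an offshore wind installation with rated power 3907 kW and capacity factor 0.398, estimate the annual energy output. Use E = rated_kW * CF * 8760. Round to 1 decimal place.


Annual energy = rated_kW * capacity_factor * hours_per_year
Given: P_rated = 3907 kW, CF = 0.398, hours = 8760
E = 3907 * 0.398 * 8760
E = 13621677.4 kWh

13621677.4


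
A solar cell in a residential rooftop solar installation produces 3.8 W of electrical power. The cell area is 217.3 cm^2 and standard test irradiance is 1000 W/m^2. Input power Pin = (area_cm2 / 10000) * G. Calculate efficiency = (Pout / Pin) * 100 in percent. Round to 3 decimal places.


First compute the input power:
  Pin = area_cm2 / 10000 * G = 217.3 / 10000 * 1000 = 21.73 W
Then compute efficiency:
  Efficiency = (Pout / Pin) * 100 = (3.8 / 21.73) * 100
  Efficiency = 17.487%

17.487


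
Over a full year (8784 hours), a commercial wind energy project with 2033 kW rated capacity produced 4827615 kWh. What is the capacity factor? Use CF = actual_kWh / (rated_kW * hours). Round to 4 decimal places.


Capacity factor = actual output / maximum possible output
Maximum possible = rated * hours = 2033 * 8784 = 17857872 kWh
CF = 4827615 / 17857872
CF = 0.2703

0.2703


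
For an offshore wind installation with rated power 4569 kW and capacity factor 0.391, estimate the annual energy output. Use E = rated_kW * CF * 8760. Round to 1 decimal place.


Annual energy = rated_kW * capacity_factor * hours_per_year
Given: P_rated = 4569 kW, CF = 0.391, hours = 8760
E = 4569 * 0.391 * 8760
E = 15649556.0 kWh

15649556.0


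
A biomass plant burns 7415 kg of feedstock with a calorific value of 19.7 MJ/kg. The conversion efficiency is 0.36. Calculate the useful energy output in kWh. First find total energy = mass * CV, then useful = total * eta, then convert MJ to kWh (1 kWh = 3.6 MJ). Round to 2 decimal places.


Total energy = mass * CV = 7415 * 19.7 = 146075.5 MJ
Useful energy = total * eta = 146075.5 * 0.36 = 52587.18 MJ
Convert to kWh: 52587.18 / 3.6
Useful energy = 14607.55 kWh

14607.55


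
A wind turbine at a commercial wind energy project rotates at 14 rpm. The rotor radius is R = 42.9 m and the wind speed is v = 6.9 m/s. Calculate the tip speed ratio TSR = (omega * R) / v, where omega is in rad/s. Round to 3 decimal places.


Convert rotational speed to rad/s:
  omega = 14 * 2 * pi / 60 = 1.4661 rad/s
Compute tip speed:
  v_tip = omega * R = 1.4661 * 42.9 = 62.895 m/s
Tip speed ratio:
  TSR = v_tip / v_wind = 62.895 / 6.9 = 9.115

9.115


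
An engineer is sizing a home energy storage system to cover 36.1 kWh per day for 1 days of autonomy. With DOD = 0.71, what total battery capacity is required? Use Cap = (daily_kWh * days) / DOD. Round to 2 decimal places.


Total energy needed = daily * days = 36.1 * 1 = 36.1 kWh
Account for depth of discharge:
  Cap = total_energy / DOD = 36.1 / 0.71
  Cap = 50.85 kWh

50.85


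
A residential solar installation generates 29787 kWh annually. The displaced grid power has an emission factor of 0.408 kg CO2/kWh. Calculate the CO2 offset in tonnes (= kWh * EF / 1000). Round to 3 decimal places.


CO2 offset in kg = generation * emission_factor
CO2 offset = 29787 * 0.408 = 12153.1 kg
Convert to tonnes:
  CO2 offset = 12153.1 / 1000 = 12.153 tonnes

12.153


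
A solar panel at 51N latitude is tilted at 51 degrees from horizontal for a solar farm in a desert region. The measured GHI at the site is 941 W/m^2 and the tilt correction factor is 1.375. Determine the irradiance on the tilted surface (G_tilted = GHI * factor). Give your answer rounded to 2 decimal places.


Identify the given values:
  GHI = 941 W/m^2, tilt correction factor = 1.375
Apply the formula G_tilted = GHI * factor:
  G_tilted = 941 * 1.375
  G_tilted = 1293.88 W/m^2

1293.88


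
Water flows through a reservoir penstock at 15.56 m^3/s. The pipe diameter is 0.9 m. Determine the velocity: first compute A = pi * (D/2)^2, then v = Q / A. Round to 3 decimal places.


Compute pipe cross-sectional area:
  A = pi * (D/2)^2 = pi * (0.9/2)^2 = 0.6362 m^2
Calculate velocity:
  v = Q / A = 15.56 / 0.6362
  v = 24.459 m/s

24.459


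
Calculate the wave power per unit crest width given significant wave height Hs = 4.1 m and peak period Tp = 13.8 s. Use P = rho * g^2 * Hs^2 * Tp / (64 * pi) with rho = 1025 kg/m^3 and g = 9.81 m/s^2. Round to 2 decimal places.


Apply wave power formula:
  g^2 = 9.81^2 = 96.2361
  Hs^2 = 4.1^2 = 16.81
  Numerator = rho * g^2 * Hs^2 * Tp = 1025 * 96.2361 * 16.81 * 13.8 = 22882774.46
  Denominator = 64 * pi = 201.0619
  P = 22882774.46 / 201.0619 = 113809.58 W/m

113809.58


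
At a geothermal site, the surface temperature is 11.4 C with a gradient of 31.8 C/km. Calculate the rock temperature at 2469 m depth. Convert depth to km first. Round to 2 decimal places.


Convert depth to km: 2469 / 1000 = 2.469 km
Temperature increase = gradient * depth_km = 31.8 * 2.469 = 78.51 C
Temperature at depth = T_surface + delta_T = 11.4 + 78.51
T = 89.91 C

89.91


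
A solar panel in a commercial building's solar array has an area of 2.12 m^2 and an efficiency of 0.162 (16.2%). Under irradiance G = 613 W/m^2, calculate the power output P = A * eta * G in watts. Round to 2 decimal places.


Use the solar power formula P = A * eta * G.
Given: A = 2.12 m^2, eta = 0.162, G = 613 W/m^2
P = 2.12 * 0.162 * 613
P = 210.53 W

210.53


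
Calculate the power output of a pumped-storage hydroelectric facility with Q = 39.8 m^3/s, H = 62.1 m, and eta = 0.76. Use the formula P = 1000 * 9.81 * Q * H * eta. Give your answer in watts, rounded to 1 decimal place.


Apply the hydropower formula P = rho * g * Q * H * eta
rho * g = 1000 * 9.81 = 9810.0
P = 9810.0 * 39.8 * 62.1 * 0.76
P = 18427111.8 W

18427111.8


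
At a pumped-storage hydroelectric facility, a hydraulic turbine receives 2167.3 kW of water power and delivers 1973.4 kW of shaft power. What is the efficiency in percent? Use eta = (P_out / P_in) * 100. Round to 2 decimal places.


Turbine efficiency = (output power / input power) * 100
eta = (1973.4 / 2167.3) * 100
eta = 91.05%

91.05


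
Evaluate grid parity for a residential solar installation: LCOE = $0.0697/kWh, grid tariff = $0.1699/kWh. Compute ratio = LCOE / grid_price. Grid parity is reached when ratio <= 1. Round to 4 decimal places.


Compare LCOE to grid price:
  LCOE = $0.0697/kWh, Grid price = $0.1699/kWh
  Ratio = LCOE / grid_price = 0.0697 / 0.1699 = 0.4102
  Grid parity achieved (ratio <= 1)? yes

0.4102


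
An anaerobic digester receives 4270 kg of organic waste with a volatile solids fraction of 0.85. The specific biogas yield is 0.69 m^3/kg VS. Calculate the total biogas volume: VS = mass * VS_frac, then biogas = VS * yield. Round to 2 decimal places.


Compute volatile solids:
  VS = mass * VS_fraction = 4270 * 0.85 = 3629.5 kg
Calculate biogas volume:
  Biogas = VS * specific_yield = 3629.5 * 0.69
  Biogas = 2504.36 m^3

2504.36


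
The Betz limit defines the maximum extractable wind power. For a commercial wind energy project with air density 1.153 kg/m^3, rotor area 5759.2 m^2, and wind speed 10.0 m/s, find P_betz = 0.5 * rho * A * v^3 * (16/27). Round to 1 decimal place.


The Betz coefficient Cp_max = 16/27 = 0.5926
v^3 = 10.0^3 = 1000.0
P_betz = 0.5 * rho * A * v^3 * Cp_max
P_betz = 0.5 * 1.153 * 5759.2 * 1000.0 * 0.5926
P_betz = 1967513.4 W

1967513.4


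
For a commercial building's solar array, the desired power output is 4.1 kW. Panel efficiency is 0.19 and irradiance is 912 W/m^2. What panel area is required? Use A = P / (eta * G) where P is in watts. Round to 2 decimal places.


Convert target power to watts: P = 4.1 * 1000 = 4100.0 W
Compute denominator: eta * G = 0.19 * 912 = 173.28
Required area A = P / (eta * G) = 4100.0 / 173.28
A = 23.66 m^2

23.66


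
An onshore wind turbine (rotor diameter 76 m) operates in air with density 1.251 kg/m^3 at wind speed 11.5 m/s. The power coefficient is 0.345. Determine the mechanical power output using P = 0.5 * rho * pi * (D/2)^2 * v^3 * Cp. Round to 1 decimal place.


Step 1 -- Compute swept area:
  A = pi * (D/2)^2 = pi * (76/2)^2 = 4536.46 m^2
Step 2 -- Apply wind power equation:
  P = 0.5 * rho * A * v^3 * Cp
  v^3 = 11.5^3 = 1520.875
  P = 0.5 * 1.251 * 4536.46 * 1520.875 * 0.345
  P = 1488870.7 W

1488870.7


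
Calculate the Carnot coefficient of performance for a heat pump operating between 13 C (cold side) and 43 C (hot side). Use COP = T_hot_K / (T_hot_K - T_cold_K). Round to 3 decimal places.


Convert to Kelvin:
  T_hot = 43 + 273.15 = 316.15 K
  T_cold = 13 + 273.15 = 286.15 K
Apply Carnot COP formula:
  COP = T_hot_K / (T_hot_K - T_cold_K) = 316.15 / 30.0
  COP = 10.538

10.538


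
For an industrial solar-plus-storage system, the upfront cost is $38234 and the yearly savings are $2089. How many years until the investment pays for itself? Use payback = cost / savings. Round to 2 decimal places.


Simple payback period = initial cost / annual savings
Payback = 38234 / 2089
Payback = 18.30 years

18.30


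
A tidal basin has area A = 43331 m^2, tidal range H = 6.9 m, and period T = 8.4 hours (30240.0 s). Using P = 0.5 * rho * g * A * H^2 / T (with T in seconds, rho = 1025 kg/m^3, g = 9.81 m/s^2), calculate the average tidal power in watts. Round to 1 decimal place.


Convert period to seconds: T = 8.4 * 3600 = 30240.0 s
H^2 = 6.9^2 = 47.61
P = 0.5 * rho * g * A * H^2 / T
P = 0.5 * 1025 * 9.81 * 43331 * 47.61 / 30240.0
P = 342987.3 W

342987.3


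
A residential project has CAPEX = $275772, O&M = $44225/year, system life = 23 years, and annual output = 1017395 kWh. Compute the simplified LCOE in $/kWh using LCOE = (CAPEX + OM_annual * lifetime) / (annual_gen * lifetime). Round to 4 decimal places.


Total cost = CAPEX + OM * lifetime = 275772 + 44225 * 23 = 275772 + 1017175 = 1292947
Total generation = annual * lifetime = 1017395 * 23 = 23400085 kWh
LCOE = 1292947 / 23400085
LCOE = 0.0553 $/kWh

0.0553


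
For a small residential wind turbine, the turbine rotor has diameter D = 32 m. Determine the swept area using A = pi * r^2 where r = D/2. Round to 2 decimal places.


Compute the rotor radius:
  r = D / 2 = 32 / 2 = 16.0 m
Calculate swept area:
  A = pi * r^2 = pi * 16.0^2
  A = 804.25 m^2

804.25


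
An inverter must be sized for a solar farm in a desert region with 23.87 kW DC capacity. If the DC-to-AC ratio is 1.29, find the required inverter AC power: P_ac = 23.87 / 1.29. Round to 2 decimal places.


The inverter AC capacity is determined by the DC/AC ratio.
Given: P_dc = 23.87 kW, DC/AC ratio = 1.29
P_ac = P_dc / ratio = 23.87 / 1.29
P_ac = 18.50 kW

18.50


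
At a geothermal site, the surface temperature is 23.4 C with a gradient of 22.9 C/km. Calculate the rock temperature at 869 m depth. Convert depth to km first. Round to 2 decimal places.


Convert depth to km: 869 / 1000 = 0.869 km
Temperature increase = gradient * depth_km = 22.9 * 0.869 = 19.9 C
Temperature at depth = T_surface + delta_T = 23.4 + 19.9
T = 43.30 C

43.30


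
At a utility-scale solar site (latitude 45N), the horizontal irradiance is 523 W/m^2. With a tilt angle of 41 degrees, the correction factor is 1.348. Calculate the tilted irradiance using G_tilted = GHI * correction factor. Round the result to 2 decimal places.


Identify the given values:
  GHI = 523 W/m^2, tilt correction factor = 1.348
Apply the formula G_tilted = GHI * factor:
  G_tilted = 523 * 1.348
  G_tilted = 705.00 W/m^2

705.00


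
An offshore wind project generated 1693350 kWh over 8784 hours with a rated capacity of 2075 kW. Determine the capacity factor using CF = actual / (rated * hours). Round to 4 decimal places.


Capacity factor = actual output / maximum possible output
Maximum possible = rated * hours = 2075 * 8784 = 18226800 kWh
CF = 1693350 / 18226800
CF = 0.0929

0.0929


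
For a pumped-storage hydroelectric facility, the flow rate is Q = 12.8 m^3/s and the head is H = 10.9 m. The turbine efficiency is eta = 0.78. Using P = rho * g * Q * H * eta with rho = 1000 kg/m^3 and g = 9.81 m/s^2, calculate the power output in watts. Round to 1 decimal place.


Apply the hydropower formula P = rho * g * Q * H * eta
rho * g = 1000 * 9.81 = 9810.0
P = 9810.0 * 12.8 * 10.9 * 0.78
P = 1067579.1 W

1067579.1


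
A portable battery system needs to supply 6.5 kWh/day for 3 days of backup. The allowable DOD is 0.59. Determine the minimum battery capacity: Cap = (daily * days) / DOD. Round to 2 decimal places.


Total energy needed = daily * days = 6.5 * 3 = 19.5 kWh
Account for depth of discharge:
  Cap = total_energy / DOD = 19.5 / 0.59
  Cap = 33.05 kWh

33.05


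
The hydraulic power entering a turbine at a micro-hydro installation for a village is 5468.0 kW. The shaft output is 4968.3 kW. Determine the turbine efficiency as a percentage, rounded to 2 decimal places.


Turbine efficiency = (output power / input power) * 100
eta = (4968.3 / 5468.0) * 100
eta = 90.86%

90.86


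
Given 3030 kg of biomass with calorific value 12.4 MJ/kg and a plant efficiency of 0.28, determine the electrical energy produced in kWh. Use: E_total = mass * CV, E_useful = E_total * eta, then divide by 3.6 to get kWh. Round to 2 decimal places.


Total energy = mass * CV = 3030 * 12.4 = 37572.0 MJ
Useful energy = total * eta = 37572.0 * 0.28 = 10520.16 MJ
Convert to kWh: 10520.16 / 3.6
Useful energy = 2922.27 kWh

2922.27


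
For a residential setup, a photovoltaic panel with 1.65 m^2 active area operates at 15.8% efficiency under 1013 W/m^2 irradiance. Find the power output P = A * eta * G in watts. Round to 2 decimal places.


Use the solar power formula P = A * eta * G.
Given: A = 1.65 m^2, eta = 0.158, G = 1013 W/m^2
P = 1.65 * 0.158 * 1013
P = 264.09 W

264.09


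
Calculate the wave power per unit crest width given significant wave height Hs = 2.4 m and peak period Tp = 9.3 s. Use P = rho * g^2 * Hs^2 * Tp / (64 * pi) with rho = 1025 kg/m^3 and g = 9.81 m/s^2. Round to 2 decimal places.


Apply wave power formula:
  g^2 = 9.81^2 = 96.2361
  Hs^2 = 2.4^2 = 5.76
  Numerator = rho * g^2 * Hs^2 * Tp = 1025 * 96.2361 * 5.76 * 9.3 = 5284054.79
  Denominator = 64 * pi = 201.0619
  P = 5284054.79 / 201.0619 = 26280.73 W/m

26280.73


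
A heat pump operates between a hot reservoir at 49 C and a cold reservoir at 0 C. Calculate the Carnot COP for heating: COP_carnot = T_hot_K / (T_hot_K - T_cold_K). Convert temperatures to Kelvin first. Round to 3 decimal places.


Convert to Kelvin:
  T_hot = 49 + 273.15 = 322.15 K
  T_cold = 0 + 273.15 = 273.15 K
Apply Carnot COP formula:
  COP = T_hot_K / (T_hot_K - T_cold_K) = 322.15 / 49.0
  COP = 6.574

6.574


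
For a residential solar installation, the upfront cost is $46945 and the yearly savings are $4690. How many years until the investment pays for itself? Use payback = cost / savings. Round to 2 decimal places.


Simple payback period = initial cost / annual savings
Payback = 46945 / 4690
Payback = 10.01 years

10.01


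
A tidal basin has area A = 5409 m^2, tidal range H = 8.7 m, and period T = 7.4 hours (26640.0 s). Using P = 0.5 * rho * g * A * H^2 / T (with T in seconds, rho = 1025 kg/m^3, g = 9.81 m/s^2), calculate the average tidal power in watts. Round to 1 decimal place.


Convert period to seconds: T = 7.4 * 3600 = 26640.0 s
H^2 = 8.7^2 = 75.69
P = 0.5 * rho * g * A * H^2 / T
P = 0.5 * 1025 * 9.81 * 5409 * 75.69 / 26640.0
P = 77265.2 W

77265.2


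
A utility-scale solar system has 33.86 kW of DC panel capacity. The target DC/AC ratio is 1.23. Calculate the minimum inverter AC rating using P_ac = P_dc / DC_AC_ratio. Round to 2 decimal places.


The inverter AC capacity is determined by the DC/AC ratio.
Given: P_dc = 33.86 kW, DC/AC ratio = 1.23
P_ac = P_dc / ratio = 33.86 / 1.23
P_ac = 27.53 kW

27.53


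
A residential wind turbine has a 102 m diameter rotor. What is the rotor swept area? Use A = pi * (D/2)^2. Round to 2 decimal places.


Compute the rotor radius:
  r = D / 2 = 102 / 2 = 51.0 m
Calculate swept area:
  A = pi * r^2 = pi * 51.0^2
  A = 8171.28 m^2

8171.28


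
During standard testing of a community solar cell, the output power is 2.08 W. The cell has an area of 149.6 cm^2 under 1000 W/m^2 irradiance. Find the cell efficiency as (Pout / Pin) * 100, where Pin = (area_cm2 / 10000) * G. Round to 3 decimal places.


First compute the input power:
  Pin = area_cm2 / 10000 * G = 149.6 / 10000 * 1000 = 14.96 W
Then compute efficiency:
  Efficiency = (Pout / Pin) * 100 = (2.08 / 14.96) * 100
  Efficiency = 13.904%

13.904


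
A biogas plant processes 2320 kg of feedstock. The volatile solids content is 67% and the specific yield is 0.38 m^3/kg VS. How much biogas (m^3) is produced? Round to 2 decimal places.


Compute volatile solids:
  VS = mass * VS_fraction = 2320 * 0.67 = 1554.4 kg
Calculate biogas volume:
  Biogas = VS * specific_yield = 1554.4 * 0.38
  Biogas = 590.67 m^3

590.67


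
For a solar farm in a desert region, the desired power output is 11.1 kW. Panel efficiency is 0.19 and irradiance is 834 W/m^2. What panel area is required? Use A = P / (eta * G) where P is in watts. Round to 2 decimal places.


Convert target power to watts: P = 11.1 * 1000 = 11100.0 W
Compute denominator: eta * G = 0.19 * 834 = 158.46
Required area A = P / (eta * G) = 11100.0 / 158.46
A = 70.05 m^2

70.05


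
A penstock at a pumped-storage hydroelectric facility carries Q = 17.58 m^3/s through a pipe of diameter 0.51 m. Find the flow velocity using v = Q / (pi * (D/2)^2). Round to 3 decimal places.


Compute pipe cross-sectional area:
  A = pi * (D/2)^2 = pi * (0.51/2)^2 = 0.2043 m^2
Calculate velocity:
  v = Q / A = 17.58 / 0.2043
  v = 86.057 m/s

86.057


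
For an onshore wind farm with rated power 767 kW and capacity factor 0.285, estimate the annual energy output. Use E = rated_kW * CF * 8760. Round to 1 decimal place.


Annual energy = rated_kW * capacity_factor * hours_per_year
Given: P_rated = 767 kW, CF = 0.285, hours = 8760
E = 767 * 0.285 * 8760
E = 1914892.2 kWh

1914892.2


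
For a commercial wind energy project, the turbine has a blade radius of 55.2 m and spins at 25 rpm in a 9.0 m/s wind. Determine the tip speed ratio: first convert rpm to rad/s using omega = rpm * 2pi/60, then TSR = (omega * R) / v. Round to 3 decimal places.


Convert rotational speed to rad/s:
  omega = 25 * 2 * pi / 60 = 2.618 rad/s
Compute tip speed:
  v_tip = omega * R = 2.618 * 55.2 = 144.513 m/s
Tip speed ratio:
  TSR = v_tip / v_wind = 144.513 / 9.0 = 16.057

16.057


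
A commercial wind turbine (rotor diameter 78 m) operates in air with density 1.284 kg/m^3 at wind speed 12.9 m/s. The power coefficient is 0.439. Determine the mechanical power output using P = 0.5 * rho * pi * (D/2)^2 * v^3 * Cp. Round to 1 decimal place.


Step 1 -- Compute swept area:
  A = pi * (D/2)^2 = pi * (78/2)^2 = 4778.36 m^2
Step 2 -- Apply wind power equation:
  P = 0.5 * rho * A * v^3 * Cp
  v^3 = 12.9^3 = 2146.689
  P = 0.5 * 1.284 * 4778.36 * 2146.689 * 0.439
  P = 2890997.8 W

2890997.8


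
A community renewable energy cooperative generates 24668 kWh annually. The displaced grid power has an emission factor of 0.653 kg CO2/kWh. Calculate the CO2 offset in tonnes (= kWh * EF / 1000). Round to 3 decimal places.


CO2 offset in kg = generation * emission_factor
CO2 offset = 24668 * 0.653 = 16108.2 kg
Convert to tonnes:
  CO2 offset = 16108.2 / 1000 = 16.108 tonnes

16.108


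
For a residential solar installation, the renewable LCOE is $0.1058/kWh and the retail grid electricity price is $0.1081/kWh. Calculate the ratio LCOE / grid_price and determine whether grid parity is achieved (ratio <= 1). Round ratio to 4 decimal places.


Compare LCOE to grid price:
  LCOE = $0.1058/kWh, Grid price = $0.1081/kWh
  Ratio = LCOE / grid_price = 0.1058 / 0.1081 = 0.9787
  Grid parity achieved (ratio <= 1)? yes

0.9787


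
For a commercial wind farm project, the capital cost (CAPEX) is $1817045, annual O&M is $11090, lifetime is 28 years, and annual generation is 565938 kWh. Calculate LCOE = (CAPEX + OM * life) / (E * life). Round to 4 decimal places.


Total cost = CAPEX + OM * lifetime = 1817045 + 11090 * 28 = 1817045 + 310520 = 2127565
Total generation = annual * lifetime = 565938 * 28 = 15846264 kWh
LCOE = 2127565 / 15846264
LCOE = 0.1343 $/kWh

0.1343


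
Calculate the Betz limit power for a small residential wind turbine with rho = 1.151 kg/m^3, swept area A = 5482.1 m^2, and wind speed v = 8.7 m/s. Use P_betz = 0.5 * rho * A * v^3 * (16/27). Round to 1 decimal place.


The Betz coefficient Cp_max = 16/27 = 0.5926
v^3 = 8.7^3 = 658.503
P_betz = 0.5 * rho * A * v^3 * Cp_max
P_betz = 0.5 * 1.151 * 5482.1 * 658.503 * 0.5926
P_betz = 1231136.6 W

1231136.6


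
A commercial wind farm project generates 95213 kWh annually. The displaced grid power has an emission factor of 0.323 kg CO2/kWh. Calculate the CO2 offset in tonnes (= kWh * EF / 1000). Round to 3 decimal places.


CO2 offset in kg = generation * emission_factor
CO2 offset = 95213 * 0.323 = 30753.8 kg
Convert to tonnes:
  CO2 offset = 30753.8 / 1000 = 30.754 tonnes

30.754


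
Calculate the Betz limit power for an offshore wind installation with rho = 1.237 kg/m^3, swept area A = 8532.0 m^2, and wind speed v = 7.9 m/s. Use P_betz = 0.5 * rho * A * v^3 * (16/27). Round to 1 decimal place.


The Betz coefficient Cp_max = 16/27 = 0.5926
v^3 = 7.9^3 = 493.039
P_betz = 0.5 * rho * A * v^3 * Cp_max
P_betz = 0.5 * 1.237 * 8532.0 * 493.039 * 0.5926
P_betz = 1541800.0 W

1541800.0


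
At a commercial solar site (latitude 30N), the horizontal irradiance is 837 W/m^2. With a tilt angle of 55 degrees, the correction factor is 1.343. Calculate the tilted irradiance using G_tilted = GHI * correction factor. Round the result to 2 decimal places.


Identify the given values:
  GHI = 837 W/m^2, tilt correction factor = 1.343
Apply the formula G_tilted = GHI * factor:
  G_tilted = 837 * 1.343
  G_tilted = 1124.09 W/m^2

1124.09


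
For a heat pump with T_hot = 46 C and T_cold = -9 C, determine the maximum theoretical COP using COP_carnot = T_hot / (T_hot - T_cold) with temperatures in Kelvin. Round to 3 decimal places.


Convert to Kelvin:
  T_hot = 46 + 273.15 = 319.15 K
  T_cold = -9 + 273.15 = 264.15 K
Apply Carnot COP formula:
  COP = T_hot_K / (T_hot_K - T_cold_K) = 319.15 / 55.0
  COP = 5.803

5.803


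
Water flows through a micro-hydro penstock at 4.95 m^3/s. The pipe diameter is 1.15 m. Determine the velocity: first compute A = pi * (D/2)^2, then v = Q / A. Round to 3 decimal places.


Compute pipe cross-sectional area:
  A = pi * (D/2)^2 = pi * (1.15/2)^2 = 1.0387 m^2
Calculate velocity:
  v = Q / A = 4.95 / 1.0387
  v = 4.766 m/s

4.766


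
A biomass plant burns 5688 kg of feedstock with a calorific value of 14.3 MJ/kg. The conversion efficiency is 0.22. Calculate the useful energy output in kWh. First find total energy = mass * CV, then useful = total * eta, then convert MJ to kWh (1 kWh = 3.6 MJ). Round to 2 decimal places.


Total energy = mass * CV = 5688 * 14.3 = 81338.4 MJ
Useful energy = total * eta = 81338.4 * 0.22 = 17894.45 MJ
Convert to kWh: 17894.45 / 3.6
Useful energy = 4970.68 kWh

4970.68


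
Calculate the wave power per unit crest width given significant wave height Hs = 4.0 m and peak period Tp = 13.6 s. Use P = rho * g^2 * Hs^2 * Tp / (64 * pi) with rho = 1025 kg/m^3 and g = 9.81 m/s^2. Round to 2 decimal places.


Apply wave power formula:
  g^2 = 9.81^2 = 96.2361
  Hs^2 = 4.0^2 = 16.0
  Numerator = rho * g^2 * Hs^2 * Tp = 1025 * 96.2361 * 16.0 * 13.6 = 21464499.74
  Denominator = 64 * pi = 201.0619
  P = 21464499.74 / 201.0619 = 106755.66 W/m

106755.66


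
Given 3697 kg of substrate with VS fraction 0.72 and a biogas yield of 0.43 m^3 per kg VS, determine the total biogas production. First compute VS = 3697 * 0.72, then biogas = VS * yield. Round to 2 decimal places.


Compute volatile solids:
  VS = mass * VS_fraction = 3697 * 0.72 = 2661.84 kg
Calculate biogas volume:
  Biogas = VS * specific_yield = 2661.84 * 0.43
  Biogas = 1144.59 m^3

1144.59


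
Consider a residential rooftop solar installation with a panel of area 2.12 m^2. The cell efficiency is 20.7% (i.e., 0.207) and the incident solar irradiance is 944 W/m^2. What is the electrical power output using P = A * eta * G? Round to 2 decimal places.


Use the solar power formula P = A * eta * G.
Given: A = 2.12 m^2, eta = 0.207, G = 944 W/m^2
P = 2.12 * 0.207 * 944
P = 414.26 W

414.26


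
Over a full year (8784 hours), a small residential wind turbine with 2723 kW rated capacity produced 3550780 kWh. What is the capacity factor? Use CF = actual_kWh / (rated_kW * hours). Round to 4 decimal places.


Capacity factor = actual output / maximum possible output
Maximum possible = rated * hours = 2723 * 8784 = 23918832 kWh
CF = 3550780 / 23918832
CF = 0.1485

0.1485


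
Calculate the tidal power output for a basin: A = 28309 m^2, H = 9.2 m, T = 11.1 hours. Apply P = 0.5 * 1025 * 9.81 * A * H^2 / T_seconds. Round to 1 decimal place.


Convert period to seconds: T = 11.1 * 3600 = 39960.0 s
H^2 = 9.2^2 = 84.64
P = 0.5 * rho * g * A * H^2 / T
P = 0.5 * 1025 * 9.81 * 28309 * 84.64 / 39960.0
P = 301465.5 W

301465.5


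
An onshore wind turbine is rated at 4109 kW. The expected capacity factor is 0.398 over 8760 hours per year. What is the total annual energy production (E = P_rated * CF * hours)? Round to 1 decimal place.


Annual energy = rated_kW * capacity_factor * hours_per_year
Given: P_rated = 4109 kW, CF = 0.398, hours = 8760
E = 4109 * 0.398 * 8760
E = 14325946.3 kWh

14325946.3


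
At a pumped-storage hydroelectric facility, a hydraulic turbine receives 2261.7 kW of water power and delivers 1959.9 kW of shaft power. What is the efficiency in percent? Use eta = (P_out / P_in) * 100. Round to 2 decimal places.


Turbine efficiency = (output power / input power) * 100
eta = (1959.9 / 2261.7) * 100
eta = 86.66%

86.66


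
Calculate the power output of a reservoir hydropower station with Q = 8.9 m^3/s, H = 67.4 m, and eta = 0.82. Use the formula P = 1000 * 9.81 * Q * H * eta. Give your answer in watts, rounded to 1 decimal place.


Apply the hydropower formula P = rho * g * Q * H * eta
rho * g = 1000 * 9.81 = 9810.0
P = 9810.0 * 8.9 * 67.4 * 0.82
P = 4825393.8 W

4825393.8


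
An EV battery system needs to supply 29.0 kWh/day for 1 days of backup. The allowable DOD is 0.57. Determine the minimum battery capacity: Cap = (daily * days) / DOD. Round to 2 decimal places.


Total energy needed = daily * days = 29.0 * 1 = 29.0 kWh
Account for depth of discharge:
  Cap = total_energy / DOD = 29.0 / 0.57
  Cap = 50.88 kWh

50.88


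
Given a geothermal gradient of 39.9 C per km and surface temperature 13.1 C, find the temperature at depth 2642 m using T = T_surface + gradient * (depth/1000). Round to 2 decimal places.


Convert depth to km: 2642 / 1000 = 2.642 km
Temperature increase = gradient * depth_km = 39.9 * 2.642 = 105.42 C
Temperature at depth = T_surface + delta_T = 13.1 + 105.42
T = 118.52 C

118.52


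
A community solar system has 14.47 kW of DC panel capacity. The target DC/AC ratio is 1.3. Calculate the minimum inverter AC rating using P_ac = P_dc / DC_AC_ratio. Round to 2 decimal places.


The inverter AC capacity is determined by the DC/AC ratio.
Given: P_dc = 14.47 kW, DC/AC ratio = 1.3
P_ac = P_dc / ratio = 14.47 / 1.3
P_ac = 11.13 kW

11.13


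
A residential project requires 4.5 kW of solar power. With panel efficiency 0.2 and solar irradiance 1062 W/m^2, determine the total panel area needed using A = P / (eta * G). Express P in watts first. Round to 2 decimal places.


Convert target power to watts: P = 4.5 * 1000 = 4500.0 W
Compute denominator: eta * G = 0.2 * 1062 = 212.4
Required area A = P / (eta * G) = 4500.0 / 212.4
A = 21.19 m^2

21.19


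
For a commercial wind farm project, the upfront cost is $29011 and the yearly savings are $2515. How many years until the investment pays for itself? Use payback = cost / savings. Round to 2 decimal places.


Simple payback period = initial cost / annual savings
Payback = 29011 / 2515
Payback = 11.54 years

11.54


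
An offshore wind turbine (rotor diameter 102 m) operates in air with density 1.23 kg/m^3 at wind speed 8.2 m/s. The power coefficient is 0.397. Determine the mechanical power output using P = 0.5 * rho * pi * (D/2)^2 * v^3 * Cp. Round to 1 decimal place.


Step 1 -- Compute swept area:
  A = pi * (D/2)^2 = pi * (102/2)^2 = 8171.28 m^2
Step 2 -- Apply wind power equation:
  P = 0.5 * rho * A * v^3 * Cp
  v^3 = 8.2^3 = 551.368
  P = 0.5 * 1.23 * 8171.28 * 551.368 * 0.397
  P = 1100012.0 W

1100012.0


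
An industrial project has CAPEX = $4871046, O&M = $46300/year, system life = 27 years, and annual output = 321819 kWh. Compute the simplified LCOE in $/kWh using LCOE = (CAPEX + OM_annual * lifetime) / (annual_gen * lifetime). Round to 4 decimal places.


Total cost = CAPEX + OM * lifetime = 4871046 + 46300 * 27 = 4871046 + 1250100 = 6121146
Total generation = annual * lifetime = 321819 * 27 = 8689113 kWh
LCOE = 6121146 / 8689113
LCOE = 0.7045 $/kWh

0.7045


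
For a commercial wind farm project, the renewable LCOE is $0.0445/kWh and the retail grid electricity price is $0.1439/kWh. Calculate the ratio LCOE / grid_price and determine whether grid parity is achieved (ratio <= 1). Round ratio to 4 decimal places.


Compare LCOE to grid price:
  LCOE = $0.0445/kWh, Grid price = $0.1439/kWh
  Ratio = LCOE / grid_price = 0.0445 / 0.1439 = 0.3092
  Grid parity achieved (ratio <= 1)? yes

0.3092


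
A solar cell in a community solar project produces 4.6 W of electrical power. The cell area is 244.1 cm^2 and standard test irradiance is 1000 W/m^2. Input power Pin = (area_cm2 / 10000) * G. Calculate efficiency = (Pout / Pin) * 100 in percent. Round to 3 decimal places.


First compute the input power:
  Pin = area_cm2 / 10000 * G = 244.1 / 10000 * 1000 = 24.41 W
Then compute efficiency:
  Efficiency = (Pout / Pin) * 100 = (4.6 / 24.41) * 100
  Efficiency = 18.845%

18.845


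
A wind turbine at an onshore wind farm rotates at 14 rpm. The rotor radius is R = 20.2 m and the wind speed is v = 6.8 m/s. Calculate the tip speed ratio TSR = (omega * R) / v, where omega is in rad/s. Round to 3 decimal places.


Convert rotational speed to rad/s:
  omega = 14 * 2 * pi / 60 = 1.4661 rad/s
Compute tip speed:
  v_tip = omega * R = 1.4661 * 20.2 = 29.615 m/s
Tip speed ratio:
  TSR = v_tip / v_wind = 29.615 / 6.8 = 4.355

4.355


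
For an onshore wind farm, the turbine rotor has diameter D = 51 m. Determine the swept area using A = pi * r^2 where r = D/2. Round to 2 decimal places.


Compute the rotor radius:
  r = D / 2 = 51 / 2 = 25.5 m
Calculate swept area:
  A = pi * r^2 = pi * 25.5^2
  A = 2042.82 m^2

2042.82


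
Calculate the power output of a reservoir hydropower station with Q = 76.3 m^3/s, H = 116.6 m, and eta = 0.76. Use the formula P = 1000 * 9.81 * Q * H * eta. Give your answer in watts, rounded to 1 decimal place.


Apply the hydropower formula P = rho * g * Q * H * eta
rho * g = 1000 * 9.81 = 9810.0
P = 9810.0 * 76.3 * 116.6 * 0.76
P = 66329341.8 W

66329341.8


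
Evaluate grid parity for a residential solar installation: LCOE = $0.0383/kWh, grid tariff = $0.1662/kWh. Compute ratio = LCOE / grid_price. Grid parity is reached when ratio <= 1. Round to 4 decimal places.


Compare LCOE to grid price:
  LCOE = $0.0383/kWh, Grid price = $0.1662/kWh
  Ratio = LCOE / grid_price = 0.0383 / 0.1662 = 0.2304
  Grid parity achieved (ratio <= 1)? yes

0.2304


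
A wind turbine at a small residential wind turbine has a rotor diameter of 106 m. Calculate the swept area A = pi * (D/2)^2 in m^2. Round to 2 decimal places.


Compute the rotor radius:
  r = D / 2 = 106 / 2 = 53.0 m
Calculate swept area:
  A = pi * r^2 = pi * 53.0^2
  A = 8824.73 m^2

8824.73


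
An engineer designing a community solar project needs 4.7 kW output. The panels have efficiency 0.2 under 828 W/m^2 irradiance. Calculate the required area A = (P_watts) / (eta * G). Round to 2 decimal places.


Convert target power to watts: P = 4.7 * 1000 = 4700.0 W
Compute denominator: eta * G = 0.2 * 828 = 165.6
Required area A = P / (eta * G) = 4700.0 / 165.6
A = 28.38 m^2

28.38


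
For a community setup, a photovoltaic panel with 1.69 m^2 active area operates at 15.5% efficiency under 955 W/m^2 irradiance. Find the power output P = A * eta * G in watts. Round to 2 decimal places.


Use the solar power formula P = A * eta * G.
Given: A = 1.69 m^2, eta = 0.155, G = 955 W/m^2
P = 1.69 * 0.155 * 955
P = 250.16 W

250.16


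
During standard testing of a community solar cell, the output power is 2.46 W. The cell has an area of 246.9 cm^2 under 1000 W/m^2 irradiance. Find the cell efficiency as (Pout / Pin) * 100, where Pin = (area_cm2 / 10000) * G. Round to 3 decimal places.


First compute the input power:
  Pin = area_cm2 / 10000 * G = 246.9 / 10000 * 1000 = 24.69 W
Then compute efficiency:
  Efficiency = (Pout / Pin) * 100 = (2.46 / 24.69) * 100
  Efficiency = 9.964%

9.964


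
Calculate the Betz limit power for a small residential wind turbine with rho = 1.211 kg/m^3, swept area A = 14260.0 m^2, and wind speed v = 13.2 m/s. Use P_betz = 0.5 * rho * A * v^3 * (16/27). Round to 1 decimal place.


The Betz coefficient Cp_max = 16/27 = 0.5926
v^3 = 13.2^3 = 2299.968
P_betz = 0.5 * rho * A * v^3 * Cp_max
P_betz = 0.5 * 1.211 * 14260.0 * 2299.968 * 0.5926
P_betz = 11768244.6 W

11768244.6


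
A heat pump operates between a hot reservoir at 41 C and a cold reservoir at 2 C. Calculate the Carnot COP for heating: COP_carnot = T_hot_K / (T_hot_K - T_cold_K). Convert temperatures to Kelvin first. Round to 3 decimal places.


Convert to Kelvin:
  T_hot = 41 + 273.15 = 314.15 K
  T_cold = 2 + 273.15 = 275.15 K
Apply Carnot COP formula:
  COP = T_hot_K / (T_hot_K - T_cold_K) = 314.15 / 39.0
  COP = 8.055

8.055


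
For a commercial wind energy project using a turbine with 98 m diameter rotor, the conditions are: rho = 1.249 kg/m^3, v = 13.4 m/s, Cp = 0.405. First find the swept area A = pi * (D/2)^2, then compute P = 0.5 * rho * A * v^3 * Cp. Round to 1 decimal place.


Step 1 -- Compute swept area:
  A = pi * (D/2)^2 = pi * (98/2)^2 = 7542.96 m^2
Step 2 -- Apply wind power equation:
  P = 0.5 * rho * A * v^3 * Cp
  v^3 = 13.4^3 = 2406.104
  P = 0.5 * 1.249 * 7542.96 * 2406.104 * 0.405
  P = 4590329.8 W

4590329.8


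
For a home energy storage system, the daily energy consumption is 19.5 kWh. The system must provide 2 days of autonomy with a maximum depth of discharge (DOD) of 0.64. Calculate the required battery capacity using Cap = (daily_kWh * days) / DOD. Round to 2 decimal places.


Total energy needed = daily * days = 19.5 * 2 = 39.0 kWh
Account for depth of discharge:
  Cap = total_energy / DOD = 39.0 / 0.64
  Cap = 60.94 kWh

60.94


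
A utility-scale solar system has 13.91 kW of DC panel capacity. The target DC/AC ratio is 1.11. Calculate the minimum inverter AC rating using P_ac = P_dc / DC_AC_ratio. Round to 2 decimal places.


The inverter AC capacity is determined by the DC/AC ratio.
Given: P_dc = 13.91 kW, DC/AC ratio = 1.11
P_ac = P_dc / ratio = 13.91 / 1.11
P_ac = 12.53 kW

12.53


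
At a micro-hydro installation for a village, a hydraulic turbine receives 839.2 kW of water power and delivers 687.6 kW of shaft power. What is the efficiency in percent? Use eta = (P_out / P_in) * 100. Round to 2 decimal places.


Turbine efficiency = (output power / input power) * 100
eta = (687.6 / 839.2) * 100
eta = 81.94%

81.94


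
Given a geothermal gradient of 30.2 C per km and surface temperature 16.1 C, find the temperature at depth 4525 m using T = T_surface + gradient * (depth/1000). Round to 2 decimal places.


Convert depth to km: 4525 / 1000 = 4.525 km
Temperature increase = gradient * depth_km = 30.2 * 4.525 = 136.66 C
Temperature at depth = T_surface + delta_T = 16.1 + 136.66
T = 152.76 C

152.76


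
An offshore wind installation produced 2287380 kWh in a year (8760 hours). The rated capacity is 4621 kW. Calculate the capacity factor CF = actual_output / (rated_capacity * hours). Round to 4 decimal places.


Capacity factor = actual output / maximum possible output
Maximum possible = rated * hours = 4621 * 8760 = 40479960 kWh
CF = 2287380 / 40479960
CF = 0.0565

0.0565


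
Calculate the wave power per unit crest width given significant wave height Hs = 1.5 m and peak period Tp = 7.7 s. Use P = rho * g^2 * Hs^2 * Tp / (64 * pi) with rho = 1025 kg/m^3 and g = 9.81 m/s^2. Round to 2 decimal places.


Apply wave power formula:
  g^2 = 9.81^2 = 96.2361
  Hs^2 = 1.5^2 = 2.25
  Numerator = rho * g^2 * Hs^2 * Tp = 1025 * 96.2361 * 2.25 * 7.7 = 1708972.69
  Denominator = 64 * pi = 201.0619
  P = 1708972.69 / 201.0619 = 8499.73 W/m

8499.73


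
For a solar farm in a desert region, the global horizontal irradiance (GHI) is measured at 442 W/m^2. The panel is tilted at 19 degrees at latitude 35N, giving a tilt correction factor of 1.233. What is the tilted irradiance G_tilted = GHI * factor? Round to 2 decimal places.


Identify the given values:
  GHI = 442 W/m^2, tilt correction factor = 1.233
Apply the formula G_tilted = GHI * factor:
  G_tilted = 442 * 1.233
  G_tilted = 544.99 W/m^2

544.99


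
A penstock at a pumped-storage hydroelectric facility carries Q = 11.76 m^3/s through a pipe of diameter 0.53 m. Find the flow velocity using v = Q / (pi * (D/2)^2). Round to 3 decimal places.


Compute pipe cross-sectional area:
  A = pi * (D/2)^2 = pi * (0.53/2)^2 = 0.2206 m^2
Calculate velocity:
  v = Q / A = 11.76 / 0.2206
  v = 53.305 m/s

53.305


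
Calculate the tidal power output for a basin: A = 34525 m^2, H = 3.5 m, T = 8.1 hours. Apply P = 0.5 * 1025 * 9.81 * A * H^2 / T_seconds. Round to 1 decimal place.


Convert period to seconds: T = 8.1 * 3600 = 29160.0 s
H^2 = 3.5^2 = 12.25
P = 0.5 * rho * g * A * H^2 / T
P = 0.5 * 1025 * 9.81 * 34525 * 12.25 / 29160.0
P = 72919.7 W

72919.7


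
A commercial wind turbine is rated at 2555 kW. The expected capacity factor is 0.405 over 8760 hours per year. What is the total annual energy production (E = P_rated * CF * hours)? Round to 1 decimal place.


Annual energy = rated_kW * capacity_factor * hours_per_year
Given: P_rated = 2555 kW, CF = 0.405, hours = 8760
E = 2555 * 0.405 * 8760
E = 9064629.0 kWh

9064629.0
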